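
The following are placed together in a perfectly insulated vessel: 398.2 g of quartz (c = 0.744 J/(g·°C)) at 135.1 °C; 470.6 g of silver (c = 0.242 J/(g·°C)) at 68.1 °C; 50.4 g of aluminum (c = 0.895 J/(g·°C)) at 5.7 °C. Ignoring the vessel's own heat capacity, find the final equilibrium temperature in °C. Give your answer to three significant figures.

T_f = 106 °C

Σ mᵢcᵢ(T − Tᵢ) = 0  ⇒  T = Σ mᵢcᵢTᵢ / Σ mᵢcᵢ
Σ mᵢcᵢ = 398.2×0.744 + 470.6×0.242 + 50.4×0.895 = 455.2540
Σ mᵢcᵢTᵢ = 296.2608×135.1 + 113.8852×68.1 + 45.108×5.7 = 48038
T = 48038 / 455.2540 = 105.5 °C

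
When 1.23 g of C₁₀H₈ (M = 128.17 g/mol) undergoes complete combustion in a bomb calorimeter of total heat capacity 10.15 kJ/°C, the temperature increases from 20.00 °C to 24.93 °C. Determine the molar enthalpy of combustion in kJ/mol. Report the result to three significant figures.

ΔT = 24.93 − 20.00 = 4.93 °C
q_cal = C_cal × ΔT = 10.15 × 4.93 = 50.0395 kJ
n = 1.23 / 128.17 = 0.009597 mol
q_rxn = −q_cal = -50.0395 kJ
ΔH = -50.0395 / 0.009597 = -5214 kJ/mol

ΔH = -5210 kJ/mol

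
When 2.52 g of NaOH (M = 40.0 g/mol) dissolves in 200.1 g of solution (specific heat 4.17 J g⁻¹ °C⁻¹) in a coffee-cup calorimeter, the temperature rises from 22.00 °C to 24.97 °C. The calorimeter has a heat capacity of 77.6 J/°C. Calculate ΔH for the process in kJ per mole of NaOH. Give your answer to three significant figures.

ΔH = -43.0 kJ/mol

|ΔT| = |24.97 − 22.00| = 2.97 °C
|q_surr| = (200.1 × 4.17 + 77.6) × 2.97 = 912.017 × 2.97 = 2709 J
n(NaOH) = 2.52 / 40.0 = 0.06300 mol
Temperature rose, so q_rxn = −|q_surr| = -2.709 kJ
ΔH = q_rxn / n = -43.00 kJ/mol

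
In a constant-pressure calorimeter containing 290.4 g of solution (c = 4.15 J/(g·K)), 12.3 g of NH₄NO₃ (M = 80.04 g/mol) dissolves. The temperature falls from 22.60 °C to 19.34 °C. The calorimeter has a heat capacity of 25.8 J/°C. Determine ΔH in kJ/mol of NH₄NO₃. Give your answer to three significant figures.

ΔH = 26.1 kJ/mol

|ΔT| = |19.34 − 22.60| = 3.26 °C
|q_surr| = (290.4 × 4.15 + 25.8) × 3.26 = 1230.96 × 3.26 = 4013 J
n(NH₄NO₃) = 12.3 / 80.04 = 0.1537 mol
Temperature fell, so q_rxn = +|q_surr| = 4.013 kJ
ΔH = q_rxn / n = 26.11 kJ/mol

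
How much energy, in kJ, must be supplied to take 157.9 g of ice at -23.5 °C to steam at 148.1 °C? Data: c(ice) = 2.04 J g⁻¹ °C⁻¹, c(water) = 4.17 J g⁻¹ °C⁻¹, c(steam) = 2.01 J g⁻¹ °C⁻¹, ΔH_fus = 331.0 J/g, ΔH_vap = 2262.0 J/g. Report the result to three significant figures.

q = 498 kJ

q1 (heat ice -23.5→0.0 °C): 157.9 × 2.04 × 23.5 = 7570 J
q2 (melt at 0 °C): 157.9 × 331.0 = 52265 J
q3 (heat water 0.0→100.0 °C): 157.9 × 4.17 × 100.0 = 65844 J
q4 (vaporize at 100 °C): 157.9 × 2262.0 = 357170 J
q5 (heat steam 100.0→148.1 °C): 157.9 × 2.01 × 48.1 = 15266 J
Total: 7570 + 52265 + 65844 + 357170 + 15266 = 498115 J = 498 kJ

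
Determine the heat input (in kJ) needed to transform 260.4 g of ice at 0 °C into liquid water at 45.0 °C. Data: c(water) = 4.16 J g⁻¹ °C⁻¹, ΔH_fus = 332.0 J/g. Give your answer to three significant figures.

q1 (melt at 0 °C): 260.4 × 332.0 = 86453 J
q2 (heat water 0.0→45.0 °C): 260.4 × 4.16 × 45.0 = 48747 J
Total: 86453 + 48747 = 135200 J = 135 kJ

q = 135 kJ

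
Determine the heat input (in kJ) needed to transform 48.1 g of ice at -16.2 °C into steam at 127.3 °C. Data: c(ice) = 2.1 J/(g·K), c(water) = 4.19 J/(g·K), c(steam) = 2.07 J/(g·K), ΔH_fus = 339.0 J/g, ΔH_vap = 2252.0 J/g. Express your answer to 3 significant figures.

q1 (heat ice -16.2→0.0 °C): 48.1 × 2.1 × 16.2 = 1636 J
q2 (melt at 0 °C): 48.1 × 339.0 = 16306 J
q3 (heat water 0.0→100.0 °C): 48.1 × 4.19 × 100.0 = 20154 J
q4 (vaporize at 100 °C): 48.1 × 2252.0 = 108321 J
q5 (heat steam 100.0→127.3 °C): 48.1 × 2.07 × 27.3 = 2718 J
Total: 1636 + 16306 + 20154 + 108321 + 2718 = 149135 J = 149 kJ

q = 149 kJ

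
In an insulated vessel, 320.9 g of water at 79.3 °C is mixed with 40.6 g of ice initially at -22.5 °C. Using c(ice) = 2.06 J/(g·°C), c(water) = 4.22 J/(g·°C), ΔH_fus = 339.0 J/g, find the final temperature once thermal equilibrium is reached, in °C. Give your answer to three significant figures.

T_f = 60.1 °C

Heat to bring ice to 0 °C and melt it: q₁ = 40.6×2.06×22.5 + 40.6×339.0 = 15645 J
Heat the water can supply cooling to 0 °C: 320.9×4.22×79.3 = 107388 J > q₁, so all ice melts.
Energy balance: 320.9×4.22×(79.3 − T) = 15645 + 40.6×4.22×(T − 0)
1354.198(79.3 − T) = 15645 + 171.332 T
107388 − 15645 = 1525.530 T
T = 91743 / 1525.530 = 60.14 °C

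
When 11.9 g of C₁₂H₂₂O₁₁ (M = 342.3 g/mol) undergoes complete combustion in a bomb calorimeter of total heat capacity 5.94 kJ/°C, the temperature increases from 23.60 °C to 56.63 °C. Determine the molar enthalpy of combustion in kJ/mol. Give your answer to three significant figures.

ΔH = -5640 kJ/mol

ΔT = 56.63 − 23.60 = 33.03 °C
q_cal = C_cal × ΔT = 5.94 × 33.03 = 196.1982 kJ
n = 11.9 / 342.3 = 0.03476 mol
q_rxn = −q_cal = -196.1982 kJ
ΔH = -196.1982 / 0.03476 = -5644 kJ/mol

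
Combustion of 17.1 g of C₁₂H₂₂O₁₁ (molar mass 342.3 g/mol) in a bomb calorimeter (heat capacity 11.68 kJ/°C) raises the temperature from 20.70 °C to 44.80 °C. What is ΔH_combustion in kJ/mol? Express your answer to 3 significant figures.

ΔT = 44.80 − 20.70 = 24.10 °C
q_cal = C_cal × ΔT = 11.68 × 24.10 = 281.488 kJ
n = 17.1 / 342.3 = 0.04996 mol
q_rxn = −q_cal = -281.488 kJ
ΔH = -281.488 / 0.04996 = -5634 kJ/mol

ΔH = -5630 kJ/mol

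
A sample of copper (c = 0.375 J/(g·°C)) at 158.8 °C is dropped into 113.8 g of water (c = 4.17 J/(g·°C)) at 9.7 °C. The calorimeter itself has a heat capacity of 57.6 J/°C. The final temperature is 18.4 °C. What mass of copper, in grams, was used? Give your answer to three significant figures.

q_gained = (113.8 × 4.17 + 57.6) × (18.4 − 9.7) = 4630 J
q_lost = m × 0.375 × (158.8 − 18.4) = 52.65 m
m = 4630 / 52.65 = 87.9 g

m = 87.9 g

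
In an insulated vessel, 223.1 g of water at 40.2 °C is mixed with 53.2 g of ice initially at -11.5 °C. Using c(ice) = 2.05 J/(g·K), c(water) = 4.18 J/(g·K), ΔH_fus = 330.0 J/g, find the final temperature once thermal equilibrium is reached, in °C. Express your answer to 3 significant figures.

Heat to bring ice to 0 °C and melt it: q₁ = 53.2×2.05×11.5 + 53.2×330.0 = 18810 J
Heat the water can supply cooling to 0 °C: 223.1×4.18×40.2 = 37488.8 J > q₁, so all ice melts.
Energy balance: 223.1×4.18×(40.2 − T) = 18810 + 53.2×4.18×(T − 0)
932.558(40.2 − T) = 18810 + 222.376 T
37488.8 − 18810 = 1154.934 T
T = 18678.8 / 1154.934 = 16.17 °C

T_f = 16.2 °C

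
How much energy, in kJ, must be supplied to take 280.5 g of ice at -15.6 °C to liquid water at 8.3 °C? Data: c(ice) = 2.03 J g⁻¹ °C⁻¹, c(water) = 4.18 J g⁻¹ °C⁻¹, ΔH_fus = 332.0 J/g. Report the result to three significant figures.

q1 (heat ice -15.6→0.0 °C): 280.5 × 2.03 × 15.6 = 8883 J
q2 (melt at 0 °C): 280.5 × 332.0 = 93126 J
q3 (heat water 0.0→8.3 °C): 280.5 × 4.18 × 8.3 = 9732 J
Total: 8883 + 93126 + 9732 = 111741 J = 112 kJ

q = 112 kJ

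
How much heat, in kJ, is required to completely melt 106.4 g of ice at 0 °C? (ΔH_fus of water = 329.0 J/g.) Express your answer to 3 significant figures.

q = 35.0 kJ

q = m × ΔH_fus = 106.4 × 329.0 = 35010 J = 35.0 kJ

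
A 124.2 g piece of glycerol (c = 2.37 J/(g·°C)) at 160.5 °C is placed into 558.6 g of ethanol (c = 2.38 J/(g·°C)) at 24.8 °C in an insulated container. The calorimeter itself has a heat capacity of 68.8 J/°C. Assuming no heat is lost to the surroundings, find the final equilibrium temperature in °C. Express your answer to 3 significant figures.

Heat lost by glycerol = heat gained by ethanol + calorimeter.
(124.2)(2.37)(160.5 − T) = [(558.6)(2.38) + 68.8](T − 24.8)
294.354 (160.5 − T) = 1398.268 (T − 24.8)
47244 − 294.354 T = 1398.268 T − 34677
81921 = 1692.622 T
T = 48.40 °C

T_f = 48.4 °C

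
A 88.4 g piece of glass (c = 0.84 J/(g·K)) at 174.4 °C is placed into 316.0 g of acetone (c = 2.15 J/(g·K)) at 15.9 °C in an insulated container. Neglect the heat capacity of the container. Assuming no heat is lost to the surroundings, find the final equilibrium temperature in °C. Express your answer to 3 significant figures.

Heat lost by glass = heat gained by acetone.
(88.4)(0.84)(174.4 − T) = (316.0)(2.15)(T − 15.9)
74.256 (174.4 − T) = 679.4 (T − 15.9)
12950 − 74.256 T = 679.4 T − 10802
23752 = 753.656 T
T = 31.52 °C

T_f = 31.5 °C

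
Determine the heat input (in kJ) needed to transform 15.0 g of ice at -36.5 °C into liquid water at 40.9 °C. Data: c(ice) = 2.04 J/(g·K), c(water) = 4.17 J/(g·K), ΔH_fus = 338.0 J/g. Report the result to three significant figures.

q1 (heat ice -36.5→0.0 °C): 15.0 × 2.04 × 36.5 = 1117 J
q2 (melt at 0 °C): 15.0 × 338.0 = 5070 J
q3 (heat water 0.0→40.9 °C): 15.0 × 4.17 × 40.9 = 2558 J
Total: 1117 + 5070 + 2558 = 8745 J = 8.75 kJ

q = 8.75 kJ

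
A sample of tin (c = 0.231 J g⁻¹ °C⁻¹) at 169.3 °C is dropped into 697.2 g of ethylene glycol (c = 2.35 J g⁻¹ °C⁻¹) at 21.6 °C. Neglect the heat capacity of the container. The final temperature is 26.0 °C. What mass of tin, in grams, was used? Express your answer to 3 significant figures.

m = 218 g

q_gained = (697.2 × 2.35) × (26.0 − 21.6) = 7209 J
q_lost = m × 0.231 × (169.3 − 26.0) = 33.1023 m
m = 7209 / 33.1023 = 218 g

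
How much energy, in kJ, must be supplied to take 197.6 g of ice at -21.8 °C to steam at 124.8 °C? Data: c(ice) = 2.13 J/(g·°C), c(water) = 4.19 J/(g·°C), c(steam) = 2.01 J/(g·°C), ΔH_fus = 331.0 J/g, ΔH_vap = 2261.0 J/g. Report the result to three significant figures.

q = 614 kJ

q1 (heat ice -21.8→0.0 °C): 197.6 × 2.13 × 21.8 = 9175 J
q2 (melt at 0 °C): 197.6 × 331.0 = 65406 J
q3 (heat water 0.0→100.0 °C): 197.6 × 4.19 × 100.0 = 82794 J
q4 (vaporize at 100 °C): 197.6 × 2261.0 = 446774 J
q5 (heat steam 100.0→124.8 °C): 197.6 × 2.01 × 24.8 = 9850 J
Total: 9175 + 65406 + 82794 + 446774 + 9850 = 613999 J = 614 kJ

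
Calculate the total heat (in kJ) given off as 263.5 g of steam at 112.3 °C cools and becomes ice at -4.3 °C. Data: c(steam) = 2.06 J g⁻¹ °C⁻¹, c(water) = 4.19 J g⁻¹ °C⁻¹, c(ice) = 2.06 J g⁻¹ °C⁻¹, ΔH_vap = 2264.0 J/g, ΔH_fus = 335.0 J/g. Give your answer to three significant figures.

q = 804 kJ

q1 (cool steam 112.3→100 °C): 263.5 × 2.06 × 12.3 = 6677 J
q2 (condense at 100 °C): 263.5 × 2264.0 = 596564 J
q3 (cool water 100→0 °C): 263.5 × 4.19 × 100.0 = 110407 J
q4 (freeze at 0 °C): 263.5 × 335.0 = 88273 J
q5 (cool ice 0→-4.3 °C): 263.5 × 2.06 × 4.3 = 2334 J
Total: 6677 + 596564 + 110407 + 88273 + 2334 = 804255 J = 804 kJ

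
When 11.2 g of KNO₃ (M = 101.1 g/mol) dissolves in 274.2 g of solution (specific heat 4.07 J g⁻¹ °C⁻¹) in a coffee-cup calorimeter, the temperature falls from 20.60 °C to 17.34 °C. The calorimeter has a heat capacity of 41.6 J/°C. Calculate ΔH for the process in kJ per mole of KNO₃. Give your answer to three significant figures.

|ΔT| = |17.34 − 20.60| = 3.26 °C
|q_surr| = (274.2 × 4.07 + 41.6) × 3.26 = 1157.594 × 3.26 = 3774 J
n(KNO₃) = 11.2 / 101.1 = 0.1108 mol
Temperature fell, so q_rxn = +|q_surr| = 3.774 kJ
ΔH = q_rxn / n = 34.06 kJ/mol

ΔH = 34.1 kJ/mol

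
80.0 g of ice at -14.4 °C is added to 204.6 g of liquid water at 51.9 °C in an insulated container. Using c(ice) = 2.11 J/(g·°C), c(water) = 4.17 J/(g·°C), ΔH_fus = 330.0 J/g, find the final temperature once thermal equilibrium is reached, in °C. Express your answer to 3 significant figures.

Heat to bring ice to 0 °C and melt it: q₁ = 80.0×2.11×14.4 + 80.0×330.0 = 28831 J
Heat the water can supply cooling to 0 °C: 204.6×4.17×51.9 = 44280.1 J > q₁, so all ice melts.
Energy balance: 204.6×4.17×(51.9 − T) = 28831 + 80.0×4.17×(T − 0)
853.182(51.9 − T) = 28831 + 333.6 T
44280.1 − 28831 = 1186.782 T
T = 15449.1 / 1186.782 = 13.02 °C

T_f = 13.0 °C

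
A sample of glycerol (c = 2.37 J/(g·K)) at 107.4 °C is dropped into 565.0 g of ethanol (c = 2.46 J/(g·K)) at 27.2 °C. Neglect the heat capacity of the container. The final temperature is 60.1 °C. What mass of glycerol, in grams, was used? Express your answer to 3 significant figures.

m = 408 g

q_gained = (565.0 × 2.46) × (60.1 − 27.2) = 45730 J
q_lost = m × 2.37 × (107.4 − 60.1) = 112.101 m
m = 45730 / 112.101 = 408 g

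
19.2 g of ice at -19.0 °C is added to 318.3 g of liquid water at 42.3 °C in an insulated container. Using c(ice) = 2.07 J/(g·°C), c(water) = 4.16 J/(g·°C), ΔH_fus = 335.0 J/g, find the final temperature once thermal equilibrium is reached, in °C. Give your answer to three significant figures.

Heat to bring ice to 0 °C and melt it: q₁ = 19.2×2.07×19.0 + 19.2×335.0 = 7187.1 J
Heat the water can supply cooling to 0 °C: 318.3×4.16×42.3 = 56010.6 J > q₁, so all ice melts.
Energy balance: 318.3×4.16×(42.3 − T) = 7187.1 + 19.2×4.16×(T − 0)
1324.128(42.3 − T) = 7187.1 + 79.872 T
56010.6 − 7187.1 = 1404.000 T
T = 48823.5 / 1404.000 = 34.77 °C

T_f = 34.8 °C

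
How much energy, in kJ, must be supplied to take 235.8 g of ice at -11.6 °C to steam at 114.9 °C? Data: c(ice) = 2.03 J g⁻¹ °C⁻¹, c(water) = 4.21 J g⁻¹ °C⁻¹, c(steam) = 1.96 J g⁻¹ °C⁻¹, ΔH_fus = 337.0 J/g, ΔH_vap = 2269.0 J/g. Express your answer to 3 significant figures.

q = 726 kJ

q1 (heat ice -11.6→0.0 °C): 235.8 × 2.03 × 11.6 = 5553 J
q2 (melt at 0 °C): 235.8 × 337.0 = 79465 J
q3 (heat water 0.0→100.0 °C): 235.8 × 4.21 × 100.0 = 99272 J
q4 (vaporize at 100 °C): 235.8 × 2269.0 = 535030 J
q5 (heat steam 100.0→114.9 °C): 235.8 × 1.96 × 14.9 = 6886 J
Total: 5553 + 79465 + 99272 + 535030 + 6886 = 726206 J = 726 kJ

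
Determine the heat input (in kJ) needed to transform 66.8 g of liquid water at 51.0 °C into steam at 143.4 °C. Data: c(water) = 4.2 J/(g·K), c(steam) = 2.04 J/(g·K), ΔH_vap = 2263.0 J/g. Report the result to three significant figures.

q = 171 kJ

q1 (heat water 51.0→100.0 °C): 66.8 × 4.2 × 49.0 = 13747 J
q2 (vaporize at 100 °C): 66.8 × 2263.0 = 151168 J
q3 (heat steam 100.0→143.4 °C): 66.8 × 2.04 × 43.4 = 5914 J
Total: 13747 + 151168 + 5914 = 170829 J = 171 kJ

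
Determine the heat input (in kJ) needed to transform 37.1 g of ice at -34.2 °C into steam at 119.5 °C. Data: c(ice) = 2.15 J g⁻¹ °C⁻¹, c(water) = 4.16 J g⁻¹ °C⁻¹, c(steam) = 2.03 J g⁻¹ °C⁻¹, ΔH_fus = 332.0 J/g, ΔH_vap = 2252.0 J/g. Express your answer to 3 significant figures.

q = 115 kJ

q1 (heat ice -34.2→0.0 °C): 37.1 × 2.15 × 34.2 = 2728 J
q2 (melt at 0 °C): 37.1 × 332.0 = 12317 J
q3 (heat water 0.0→100.0 °C): 37.1 × 4.16 × 100.0 = 15434 J
q4 (vaporize at 100 °C): 37.1 × 2252.0 = 83549 J
q5 (heat steam 100.0→119.5 °C): 37.1 × 2.03 × 19.5 = 1469 J
Total: 2728 + 12317 + 15434 + 83549 + 1469 = 115497 J = 115 kJ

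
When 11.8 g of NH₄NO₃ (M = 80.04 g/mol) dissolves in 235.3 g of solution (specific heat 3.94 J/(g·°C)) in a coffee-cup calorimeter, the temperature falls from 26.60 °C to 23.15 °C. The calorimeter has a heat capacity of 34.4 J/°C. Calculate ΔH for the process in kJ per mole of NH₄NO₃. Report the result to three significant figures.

ΔH = 22.5 kJ/mol

|ΔT| = |23.15 − 26.60| = 3.45 °C
|q_surr| = (235.3 × 3.94 + 34.4) × 3.45 = 961.482 × 3.45 = 3317 J
n(NH₄NO₃) = 11.8 / 80.04 = 0.1474 mol
Temperature fell, so q_rxn = +|q_surr| = 3.317 kJ
ΔH = q_rxn / n = 22.50 kJ/mol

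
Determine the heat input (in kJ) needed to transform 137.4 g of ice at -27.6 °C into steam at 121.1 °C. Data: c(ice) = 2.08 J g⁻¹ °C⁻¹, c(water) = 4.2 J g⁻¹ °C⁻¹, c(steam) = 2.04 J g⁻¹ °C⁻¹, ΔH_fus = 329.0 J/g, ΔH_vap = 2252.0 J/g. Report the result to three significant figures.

q1 (heat ice -27.6→0.0 °C): 137.4 × 2.08 × 27.6 = 7888 J
q2 (melt at 0 °C): 137.4 × 329.0 = 45205 J
q3 (heat water 0.0→100.0 °C): 137.4 × 4.2 × 100.0 = 57708 J
q4 (vaporize at 100 °C): 137.4 × 2252.0 = 309425 J
q5 (heat steam 100.0→121.1 °C): 137.4 × 2.04 × 21.1 = 5914 J
Total: 7888 + 45205 + 57708 + 309425 + 5914 = 426140 J = 426 kJ

q = 426 kJ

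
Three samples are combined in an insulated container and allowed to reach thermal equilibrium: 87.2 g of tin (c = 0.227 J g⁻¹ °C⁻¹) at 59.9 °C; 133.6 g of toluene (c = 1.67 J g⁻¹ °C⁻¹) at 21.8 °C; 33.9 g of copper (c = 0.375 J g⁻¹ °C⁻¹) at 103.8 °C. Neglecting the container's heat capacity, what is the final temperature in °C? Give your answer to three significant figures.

Σ mᵢcᵢ(T − Tᵢ) = 0  ⇒  T = Σ mᵢcᵢTᵢ / Σ mᵢcᵢ
Σ mᵢcᵢ = 87.2×0.227 + 133.6×1.67 + 33.9×0.375 = 255.6189
Σ mᵢcᵢTᵢ = 19.7944×59.9 + 223.112×21.8 + 12.7125×103.8 = 7369.1
T = 7369.1 / 255.6189 = 28.83 °C

T_f = 28.8 °C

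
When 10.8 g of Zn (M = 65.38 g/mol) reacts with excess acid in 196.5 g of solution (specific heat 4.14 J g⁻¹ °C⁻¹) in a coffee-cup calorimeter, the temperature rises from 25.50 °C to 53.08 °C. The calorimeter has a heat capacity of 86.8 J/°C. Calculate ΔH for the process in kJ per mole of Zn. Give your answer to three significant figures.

|ΔT| = |53.08 − 25.50| = 27.58 °C
|q_surr| = (196.5 × 4.14 + 86.8) × 27.58 = 900.31 × 27.58 = 24830 J
n(Zn) = 10.8 / 65.38 = 0.1652 mol
Temperature rose, so q_rxn = −|q_surr| = -24.83 kJ
ΔH = q_rxn / n = -150.3 kJ/mol

ΔH = -150 kJ/mol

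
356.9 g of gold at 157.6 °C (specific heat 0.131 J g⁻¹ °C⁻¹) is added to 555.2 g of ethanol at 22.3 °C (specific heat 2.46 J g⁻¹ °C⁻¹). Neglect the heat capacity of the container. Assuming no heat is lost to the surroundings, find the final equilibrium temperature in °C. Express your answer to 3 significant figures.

T_f = 26.8 °C

Heat lost by gold = heat gained by ethanol.
(356.9)(0.131)(157.6 − T) = (555.2)(2.46)(T − 22.3)
46.7539 (157.6 − T) = 1365.792 (T − 22.3)
7368.4 − 46.7539 T = 1365.792 T − 30457
37825.4 = 1412.5459 T
T = 26.78 °C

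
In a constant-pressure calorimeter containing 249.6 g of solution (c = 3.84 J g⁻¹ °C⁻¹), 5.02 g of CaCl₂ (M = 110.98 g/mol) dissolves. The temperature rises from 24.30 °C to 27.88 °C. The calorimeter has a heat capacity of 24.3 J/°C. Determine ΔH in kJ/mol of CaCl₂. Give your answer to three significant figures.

|ΔT| = |27.88 − 24.30| = 3.58 °C
|q_surr| = (249.6 × 3.84 + 24.3) × 3.58 = 982.764 × 3.58 = 3518 J
n(CaCl₂) = 5.02 / 110.98 = 0.04523 mol
Temperature rose, so q_rxn = −|q_surr| = -3.518 kJ
ΔH = q_rxn / n = -77.78 kJ/mol

ΔH = -77.8 kJ/mol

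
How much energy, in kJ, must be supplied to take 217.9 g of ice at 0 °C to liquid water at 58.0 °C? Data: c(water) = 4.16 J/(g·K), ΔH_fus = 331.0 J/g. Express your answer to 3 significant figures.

q1 (melt at 0 °C): 217.9 × 331.0 = 72125 J
q2 (heat water 0.0→58.0 °C): 217.9 × 4.16 × 58.0 = 52575 J
Total: 72125 + 52575 = 124700 J = 125 kJ

q = 125 kJ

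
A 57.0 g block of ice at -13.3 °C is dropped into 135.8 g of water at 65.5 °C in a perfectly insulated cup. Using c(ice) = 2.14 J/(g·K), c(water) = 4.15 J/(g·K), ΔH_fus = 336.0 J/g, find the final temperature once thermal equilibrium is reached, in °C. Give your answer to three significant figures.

Heat to bring ice to 0 °C and melt it: q₁ = 57.0×2.14×13.3 + 57.0×336.0 = 20774 J
Heat the water can supply cooling to 0 °C: 135.8×4.15×65.5 = 36913.8 J > q₁, so all ice melts.
Energy balance: 135.8×4.15×(65.5 − T) = 20774 + 57.0×4.15×(T − 0)
563.57(65.5 − T) = 20774 + 236.55 T
36913.8 − 20774 = 800.12 T
T = 16139.8 / 800.12 = 20.17 °C

T_f = 20.2 °C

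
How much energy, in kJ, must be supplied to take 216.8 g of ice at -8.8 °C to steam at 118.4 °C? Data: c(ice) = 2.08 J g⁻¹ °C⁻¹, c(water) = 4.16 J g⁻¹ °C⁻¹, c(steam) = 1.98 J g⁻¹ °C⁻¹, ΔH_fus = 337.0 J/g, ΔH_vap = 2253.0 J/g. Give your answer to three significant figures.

q = 664 kJ

q1 (heat ice -8.8→0.0 °C): 216.8 × 2.08 × 8.8 = 3968 J
q2 (melt at 0 °C): 216.8 × 337.0 = 73062 J
q3 (heat water 0.0→100.0 °C): 216.8 × 4.16 × 100.0 = 90189 J
q4 (vaporize at 100 °C): 216.8 × 2253.0 = 488450 J
q5 (heat steam 100.0→118.4 °C): 216.8 × 1.98 × 18.4 = 7898 J
Total: 3968 + 73062 + 90189 + 488450 + 7898 = 663567 J = 664 kJ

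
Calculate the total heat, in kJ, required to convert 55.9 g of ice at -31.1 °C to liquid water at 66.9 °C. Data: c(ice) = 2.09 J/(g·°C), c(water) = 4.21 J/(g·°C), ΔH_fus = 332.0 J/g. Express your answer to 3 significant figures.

q = 37.9 kJ

q1 (heat ice -31.1→0.0 °C): 55.9 × 2.09 × 31.1 = 3633 J
q2 (melt at 0 °C): 55.9 × 332.0 = 18559 J
q3 (heat water 0.0→66.9 °C): 55.9 × 4.21 × 66.9 = 15744 J
Total: 3633 + 18559 + 15744 = 37936 J = 37.9 kJ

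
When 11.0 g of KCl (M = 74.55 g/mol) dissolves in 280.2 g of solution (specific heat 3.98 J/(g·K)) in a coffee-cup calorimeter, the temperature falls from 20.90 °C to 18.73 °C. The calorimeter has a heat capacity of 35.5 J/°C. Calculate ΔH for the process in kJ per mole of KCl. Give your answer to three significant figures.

|ΔT| = |18.73 − 20.90| = 2.17 °C
|q_surr| = (280.2 × 3.98 + 35.5) × 2.17 = 1150.696 × 2.17 = 2497 J
n(KCl) = 11.0 / 74.55 = 0.1476 mol
Temperature fell, so q_rxn = +|q_surr| = 2.497 kJ
ΔH = q_rxn / n = 16.92 kJ/mol

ΔH = 16.9 kJ/mol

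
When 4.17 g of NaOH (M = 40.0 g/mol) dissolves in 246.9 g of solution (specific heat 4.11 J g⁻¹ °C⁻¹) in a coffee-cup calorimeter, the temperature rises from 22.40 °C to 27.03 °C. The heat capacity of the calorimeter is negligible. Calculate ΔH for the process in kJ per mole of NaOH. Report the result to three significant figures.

ΔH = -45.1 kJ/mol

|ΔT| = |27.03 − 22.40| = 4.63 °C
|q_surr| = (246.9 × 4.11) × 4.63 = 1014.759 × 4.63 = 4698.3 J
n(NaOH) = 4.17 / 40.0 = 0.10425 mol
Temperature rose, so q_rxn = −|q_surr| = -4.6983 kJ
ΔH = q_rxn / n = -45.07 kJ/mol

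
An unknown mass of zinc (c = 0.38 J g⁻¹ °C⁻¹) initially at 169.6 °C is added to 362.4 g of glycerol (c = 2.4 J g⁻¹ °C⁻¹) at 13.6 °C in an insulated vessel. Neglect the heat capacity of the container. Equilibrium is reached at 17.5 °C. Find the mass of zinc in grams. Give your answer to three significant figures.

m = 58.7 g

q_gained = (362.4 × 2.4) × (17.5 − 13.6) = 3392 J
q_lost = m × 0.38 × (169.6 − 17.5) = 57.798 m
m = 3392 / 57.798 = 58.7 g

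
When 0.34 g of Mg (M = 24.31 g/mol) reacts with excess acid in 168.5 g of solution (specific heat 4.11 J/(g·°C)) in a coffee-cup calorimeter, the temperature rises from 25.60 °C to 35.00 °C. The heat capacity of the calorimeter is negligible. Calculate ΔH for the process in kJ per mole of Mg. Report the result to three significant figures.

ΔH = -465 kJ/mol

|ΔT| = |35.00 − 25.60| = 9.40 °C
|q_surr| = (168.5 × 4.11) × 9.40 = 692.535 × 9.40 = 6510 J
n(Mg) = 0.34 / 24.31 = 0.01399 mol
Temperature rose, so q_rxn = −|q_surr| = -6.510 kJ
ΔH = q_rxn / n = -465.3 kJ/mol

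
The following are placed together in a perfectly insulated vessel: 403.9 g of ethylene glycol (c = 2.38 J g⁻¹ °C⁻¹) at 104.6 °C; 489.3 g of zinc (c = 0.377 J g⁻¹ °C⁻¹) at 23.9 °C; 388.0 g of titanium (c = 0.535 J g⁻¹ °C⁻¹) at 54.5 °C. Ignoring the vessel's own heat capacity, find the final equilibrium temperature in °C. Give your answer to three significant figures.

Σ mᵢcᵢ(T − Tᵢ) = 0  ⇒  T = Σ mᵢcᵢTᵢ / Σ mᵢcᵢ
Σ mᵢcᵢ = 403.9×2.38 + 489.3×0.377 + 388.0×0.535 = 1353.3281
Σ mᵢcᵢTᵢ = 961.282×104.6 + 184.4661×23.9 + 207.58×54.5 = 116270
T = 116270 / 1353.3281 = 85.91 °C

T_f = 85.9 °C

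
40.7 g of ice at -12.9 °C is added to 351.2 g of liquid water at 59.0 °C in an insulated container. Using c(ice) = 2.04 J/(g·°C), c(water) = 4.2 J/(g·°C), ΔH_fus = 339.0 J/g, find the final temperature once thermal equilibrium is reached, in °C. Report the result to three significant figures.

T_f = 43.8 °C

Heat to bring ice to 0 °C and melt it: q₁ = 40.7×2.04×12.9 + 40.7×339.0 = 14868 J
Heat the water can supply cooling to 0 °C: 351.2×4.2×59.0 = 87027.4 J > q₁, so all ice melts.
Energy balance: 351.2×4.2×(59.0 − T) = 14868 + 40.7×4.2×(T − 0)
1475.04(59.0 − T) = 14868 + 170.94 T
87027.4 − 14868 = 1645.98 T
T = 72159.4 / 1645.98 = 43.84 °C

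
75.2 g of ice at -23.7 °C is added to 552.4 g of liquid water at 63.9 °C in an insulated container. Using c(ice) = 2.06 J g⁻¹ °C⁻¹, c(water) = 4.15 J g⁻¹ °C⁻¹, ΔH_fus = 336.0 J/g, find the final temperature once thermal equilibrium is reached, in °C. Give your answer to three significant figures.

T_f = 45.1 °C

Heat to bring ice to 0 °C and melt it: q₁ = 75.2×2.06×23.7 + 75.2×336.0 = 28939 J
Heat the water can supply cooling to 0 °C: 552.4×4.15×63.9 = 146488 J > q₁, so all ice melts.
Energy balance: 552.4×4.15×(63.9 − T) = 28939 + 75.2×4.15×(T − 0)
2292.46(63.9 − T) = 28939 + 312.08 T
146488 − 28939 = 2604.54 T
T = 117549 / 2604.54 = 45.13 °C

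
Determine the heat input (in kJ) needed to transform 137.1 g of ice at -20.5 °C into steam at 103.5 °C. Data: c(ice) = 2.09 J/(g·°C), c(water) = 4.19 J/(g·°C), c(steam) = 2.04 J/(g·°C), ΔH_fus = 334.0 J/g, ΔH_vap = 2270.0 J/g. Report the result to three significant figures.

q = 421 kJ

q1 (heat ice -20.5→0.0 °C): 137.1 × 2.09 × 20.5 = 5874 J
q2 (melt at 0 °C): 137.1 × 334.0 = 45791 J
q3 (heat water 0.0→100.0 °C): 137.1 × 4.19 × 100.0 = 57445 J
q4 (vaporize at 100 °C): 137.1 × 2270.0 = 311217 J
q5 (heat steam 100.0→103.5 °C): 137.1 × 2.04 × 3.5 = 979 J
Total: 5874 + 45791 + 57445 + 311217 + 979 = 421306 J = 421 kJ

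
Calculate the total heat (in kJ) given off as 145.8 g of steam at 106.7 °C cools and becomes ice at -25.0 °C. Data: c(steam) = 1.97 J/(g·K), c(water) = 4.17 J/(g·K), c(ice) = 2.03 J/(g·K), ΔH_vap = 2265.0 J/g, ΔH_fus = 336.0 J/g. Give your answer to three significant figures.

q = 449 kJ

q1 (cool steam 106.7→100 °C): 145.8 × 1.97 × 6.7 = 1924 J
q2 (condense at 100 °C): 145.8 × 2265.0 = 330237 J
q3 (cool water 100→0 °C): 145.8 × 4.17 × 100.0 = 60799 J
q4 (freeze at 0 °C): 145.8 × 336.0 = 48989 J
q5 (cool ice 0→-25.0 °C): 145.8 × 2.03 × 25.0 = 7399 J
Total: 1924 + 330237 + 60799 + 48989 + 7399 = 449348 J = 449 kJ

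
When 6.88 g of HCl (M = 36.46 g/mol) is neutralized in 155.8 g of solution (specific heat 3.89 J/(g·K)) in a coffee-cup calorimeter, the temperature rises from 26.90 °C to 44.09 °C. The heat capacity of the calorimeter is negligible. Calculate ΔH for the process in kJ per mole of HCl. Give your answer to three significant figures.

ΔH = -55.2 kJ/mol

|ΔT| = |44.09 − 26.90| = 17.19 °C
|q_surr| = (155.8 × 3.89) × 17.19 = 606.062 × 17.19 = 10420 J
n(HCl) = 6.88 / 36.46 = 0.1887 mol
Temperature rose, so q_rxn = −|q_surr| = -10.42 kJ
ΔH = q_rxn / n = -55.22 kJ/mol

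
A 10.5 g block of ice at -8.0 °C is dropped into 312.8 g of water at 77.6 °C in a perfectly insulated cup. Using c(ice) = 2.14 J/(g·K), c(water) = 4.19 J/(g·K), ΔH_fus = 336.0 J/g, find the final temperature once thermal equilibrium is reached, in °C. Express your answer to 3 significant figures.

Heat to bring ice to 0 °C and melt it: q₁ = 10.5×2.14×8.0 + 10.5×336.0 = 3707.8 J
Heat the water can supply cooling to 0 °C: 312.8×4.19×77.6 = 101705 J > q₁, so all ice melts.
Energy balance: 312.8×4.19×(77.6 − T) = 3707.8 + 10.5×4.19×(T − 0)
1310.632(77.6 − T) = 3707.8 + 43.995 T
101705 − 3707.8 = 1354.627 T
T = 97997.2 / 1354.627 = 72.34 °C

T_f = 72.3 °C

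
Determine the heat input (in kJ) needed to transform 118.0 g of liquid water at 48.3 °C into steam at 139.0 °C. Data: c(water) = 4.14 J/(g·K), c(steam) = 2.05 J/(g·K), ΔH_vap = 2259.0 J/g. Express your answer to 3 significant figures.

q1 (heat water 48.3→100.0 °C): 118.0 × 4.14 × 51.7 = 25256 J
q2 (vaporize at 100 °C): 118.0 × 2259.0 = 266562 J
q3 (heat steam 100.0→139.0 °C): 118.0 × 2.05 × 39.0 = 9434 J
Total: 25256 + 266562 + 9434 = 301252 J = 301 kJ

q = 301 kJ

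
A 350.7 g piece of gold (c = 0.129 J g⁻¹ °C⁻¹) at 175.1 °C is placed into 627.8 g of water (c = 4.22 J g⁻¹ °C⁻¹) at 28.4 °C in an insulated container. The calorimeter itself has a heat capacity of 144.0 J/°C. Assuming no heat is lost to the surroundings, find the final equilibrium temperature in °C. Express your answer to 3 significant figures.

Heat lost by gold = heat gained by water + calorimeter.
(350.7)(0.129)(175.1 − T) = [(627.8)(4.22) + 144.0](T − 28.4)
45.2403 (175.1 − T) = 2793.316 (T − 28.4)
7921.6 − 45.2403 T = 2793.316 T − 79330
87251.6 = 2838.5563 T
T = 30.74 °C

T_f = 30.7 °C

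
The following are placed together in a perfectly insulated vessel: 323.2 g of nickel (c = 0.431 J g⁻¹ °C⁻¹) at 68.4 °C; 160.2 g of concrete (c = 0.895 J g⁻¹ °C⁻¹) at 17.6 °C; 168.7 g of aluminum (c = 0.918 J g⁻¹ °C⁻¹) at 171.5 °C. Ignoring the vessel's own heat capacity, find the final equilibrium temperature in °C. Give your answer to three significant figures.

T_f = 88.2 °C

Σ mᵢcᵢ(T − Tᵢ) = 0  ⇒  T = Σ mᵢcᵢTᵢ / Σ mᵢcᵢ
Σ mᵢcᵢ = 323.2×0.431 + 160.2×0.895 + 168.7×0.918 = 437.5448
Σ mᵢcᵢTᵢ = 139.2992×68.4 + 143.379×17.6 + 154.8666×171.5 = 38611
T = 38611 / 437.5448 = 88.24 °C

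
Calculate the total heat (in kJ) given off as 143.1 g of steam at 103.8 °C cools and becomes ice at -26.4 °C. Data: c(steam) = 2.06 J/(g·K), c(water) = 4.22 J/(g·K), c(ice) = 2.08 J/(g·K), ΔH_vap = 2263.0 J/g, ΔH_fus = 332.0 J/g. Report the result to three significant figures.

q = 441 kJ

q1 (cool steam 103.8→100 °C): 143.1 × 2.06 × 3.8 = 1120 J
q2 (condense at 100 °C): 143.1 × 2263.0 = 323835 J
q3 (cool water 100→0 °C): 143.1 × 4.22 × 100.0 = 60388 J
q4 (freeze at 0 °C): 143.1 × 332.0 = 47509 J
q5 (cool ice 0→-26.4 °C): 143.1 × 2.08 × 26.4 = 7858 J
Total: 1120 + 323835 + 60388 + 47509 + 7858 = 440710 J = 441 kJ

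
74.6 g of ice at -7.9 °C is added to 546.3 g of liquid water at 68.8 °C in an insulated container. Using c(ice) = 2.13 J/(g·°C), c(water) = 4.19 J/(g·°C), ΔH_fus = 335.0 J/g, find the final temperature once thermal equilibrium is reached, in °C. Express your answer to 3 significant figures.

T_f = 50.4 °C

Heat to bring ice to 0 °C and melt it: q₁ = 74.6×2.13×7.9 + 74.6×335.0 = 26246 J
Heat the water can supply cooling to 0 °C: 546.3×4.19×68.8 = 157483 J > q₁, so all ice melts.
Energy balance: 546.3×4.19×(68.8 − T) = 26246 + 74.6×4.19×(T − 0)
2288.997(68.8 − T) = 26246 + 312.574 T
157483 − 26246 = 2601.571 T
T = 131237 / 2601.571 = 50.445 °C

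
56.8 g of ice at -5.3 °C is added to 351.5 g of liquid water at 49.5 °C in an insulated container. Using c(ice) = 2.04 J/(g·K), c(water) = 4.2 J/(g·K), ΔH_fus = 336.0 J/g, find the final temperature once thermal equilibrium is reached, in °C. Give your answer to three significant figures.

T_f = 31.1 °C

Heat to bring ice to 0 °C and melt it: q₁ = 56.8×2.04×5.3 + 56.8×336.0 = 19699 J
Heat the water can supply cooling to 0 °C: 351.5×4.2×49.5 = 73076.9 J > q₁, so all ice melts.
Energy balance: 351.5×4.2×(49.5 − T) = 19699 + 56.8×4.2×(T − 0)
1476.3(49.5 − T) = 19699 + 238.56 T
73076.9 − 19699 = 1714.86 T
T = 53377.9 / 1714.86 = 31.13 °C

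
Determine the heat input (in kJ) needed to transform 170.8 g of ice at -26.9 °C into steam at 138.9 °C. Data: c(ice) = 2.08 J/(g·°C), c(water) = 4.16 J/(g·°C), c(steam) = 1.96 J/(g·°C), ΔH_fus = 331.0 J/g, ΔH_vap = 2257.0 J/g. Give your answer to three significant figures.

q1 (heat ice -26.9→0.0 °C): 170.8 × 2.08 × 26.9 = 9557 J
q2 (melt at 0 °C): 170.8 × 331.0 = 56535 J
q3 (heat water 0.0→100.0 °C): 170.8 × 4.16 × 100.0 = 71053 J
q4 (vaporize at 100 °C): 170.8 × 2257.0 = 385496 J
q5 (heat steam 100.0→138.9 °C): 170.8 × 1.96 × 38.9 = 13022 J
Total: 9557 + 56535 + 71053 + 385496 + 13022 = 535663 J = 536 kJ

q = 536 kJ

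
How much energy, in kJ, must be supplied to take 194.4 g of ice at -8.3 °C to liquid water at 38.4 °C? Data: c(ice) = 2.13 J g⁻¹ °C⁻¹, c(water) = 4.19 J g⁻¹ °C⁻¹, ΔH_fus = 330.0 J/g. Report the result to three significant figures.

q1 (heat ice -8.3→0.0 °C): 194.4 × 2.13 × 8.3 = 3437 J
q2 (melt at 0 °C): 194.4 × 330.0 = 64152 J
q3 (heat water 0.0→38.4 °C): 194.4 × 4.19 × 38.4 = 31278 J
Total: 3437 + 64152 + 31278 = 98867 J = 98.9 kJ

q = 98.9 kJ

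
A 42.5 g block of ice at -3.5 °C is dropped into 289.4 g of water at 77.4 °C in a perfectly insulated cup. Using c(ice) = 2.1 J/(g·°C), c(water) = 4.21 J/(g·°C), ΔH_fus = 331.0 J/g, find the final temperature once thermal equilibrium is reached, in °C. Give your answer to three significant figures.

Heat to bring ice to 0 °C and melt it: q₁ = 42.5×2.1×3.5 + 42.5×331.0 = 14380 J
Heat the water can supply cooling to 0 °C: 289.4×4.21×77.4 = 94302.1 J > q₁, so all ice melts.
Energy balance: 289.4×4.21×(77.4 − T) = 14380 + 42.5×4.21×(T − 0)
1218.374(77.4 − T) = 14380 + 178.925 T
94302.1 − 14380 = 1397.299 T
T = 79922.1 / 1397.299 = 57.20 °C

T_f = 57.2 °C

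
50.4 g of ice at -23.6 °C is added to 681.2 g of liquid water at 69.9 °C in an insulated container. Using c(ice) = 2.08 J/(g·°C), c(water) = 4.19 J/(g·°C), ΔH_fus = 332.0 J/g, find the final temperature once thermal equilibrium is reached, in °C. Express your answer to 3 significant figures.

Heat to bring ice to 0 °C and melt it: q₁ = 50.4×2.08×23.6 + 50.4×332.0 = 19207 J
Heat the water can supply cooling to 0 °C: 681.2×4.19×69.9 = 199511 J > q₁, so all ice melts.
Energy balance: 681.2×4.19×(69.9 − T) = 19207 + 50.4×4.19×(T − 0)
2854.228(69.9 − T) = 19207 + 211.176 T
199511 − 19207 = 3065.404 T
T = 180304 / 3065.404 = 58.82 °C

T_f = 58.8 °C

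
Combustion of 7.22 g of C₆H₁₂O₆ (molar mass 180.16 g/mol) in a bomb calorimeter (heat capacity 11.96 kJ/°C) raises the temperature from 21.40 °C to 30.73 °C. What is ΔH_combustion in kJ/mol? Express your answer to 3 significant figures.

ΔH = -2780 kJ/mol

ΔT = 30.73 − 21.40 = 9.33 °C
q_cal = C_cal × ΔT = 11.96 × 9.33 = 111.5868 kJ
n = 7.22 / 180.16 = 0.04008 mol
q_rxn = −q_cal = -111.5868 kJ
ΔH = -111.5868 / 0.04008 = -2784 kJ/mol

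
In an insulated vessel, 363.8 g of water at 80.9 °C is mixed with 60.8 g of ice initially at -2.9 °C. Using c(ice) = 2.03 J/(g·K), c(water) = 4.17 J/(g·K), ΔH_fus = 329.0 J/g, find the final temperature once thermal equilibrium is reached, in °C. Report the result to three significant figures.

T_f = 57.8 °C

Heat to bring ice to 0 °C and melt it: q₁ = 60.8×2.03×2.9 + 60.8×329.0 = 20361 J
Heat the water can supply cooling to 0 °C: 363.8×4.17×80.9 = 122729 J > q₁, so all ice melts.
Energy balance: 363.8×4.17×(80.9 − T) = 20361 + 60.8×4.17×(T − 0)
1517.046(80.9 − T) = 20361 + 253.536 T
122729 − 20361 = 1770.582 T
T = 102368 / 1770.582 = 57.82 °C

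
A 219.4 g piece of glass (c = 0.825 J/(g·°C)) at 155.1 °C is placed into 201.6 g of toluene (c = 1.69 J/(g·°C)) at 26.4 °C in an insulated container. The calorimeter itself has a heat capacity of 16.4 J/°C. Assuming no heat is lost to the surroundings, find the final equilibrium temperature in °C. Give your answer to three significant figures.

Heat lost by glass = heat gained by toluene + calorimeter.
(219.4)(0.825)(155.1 − T) = [(201.6)(1.69) + 16.4](T − 26.4)
181.005 (155.1 − T) = 357.104 (T − 26.4)
28074 − 181.005 T = 357.104 T − 9427.5
37501.5 = 538.109 T
T = 69.69 °C

T_f = 69.7 °C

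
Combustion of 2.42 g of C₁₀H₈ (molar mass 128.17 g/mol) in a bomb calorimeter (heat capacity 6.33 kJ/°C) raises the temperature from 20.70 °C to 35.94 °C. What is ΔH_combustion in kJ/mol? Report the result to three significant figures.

ΔH = -5110 kJ/mol

ΔT = 35.94 − 20.70 = 15.24 °C
q_cal = C_cal × ΔT = 6.33 × 15.24 = 96.4692 kJ
n = 2.42 / 128.17 = 0.01888 mol
q_rxn = −q_cal = -96.4692 kJ
ΔH = -96.4692 / 0.01888 = -5110 kJ/mol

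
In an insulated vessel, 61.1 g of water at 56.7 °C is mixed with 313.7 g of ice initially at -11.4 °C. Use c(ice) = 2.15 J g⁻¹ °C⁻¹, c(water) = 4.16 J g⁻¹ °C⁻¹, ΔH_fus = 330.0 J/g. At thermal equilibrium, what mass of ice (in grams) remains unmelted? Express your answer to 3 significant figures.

m_ice remaining = 293 g

Heat to warm all ice to 0 °C: 313.7×2.15×11.4 = 7688.8 J
Heat released by water cooling to 0 °C: 61.1×4.16×56.7 = 14412 J
14412 J < 7688.8 + 313.7×330.0 = 111209.8 J, so not all ice melts; final T = 0 °C.
Heat left for melting: 14412 − 7688.8 = 6723.2 J
Mass melted = 6723.2 / 330.0 = 20.37 g
Ice remaining = 313.7 − 20.37 = 293.33 g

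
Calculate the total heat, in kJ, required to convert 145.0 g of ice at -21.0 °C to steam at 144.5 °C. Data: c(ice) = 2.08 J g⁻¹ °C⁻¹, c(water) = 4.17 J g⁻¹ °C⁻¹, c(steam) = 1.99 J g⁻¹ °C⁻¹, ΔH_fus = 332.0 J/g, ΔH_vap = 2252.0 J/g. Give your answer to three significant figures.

q = 454 kJ

q1 (heat ice -21.0→0.0 °C): 145.0 × 2.08 × 21.0 = 6334 J
q2 (melt at 0 °C): 145.0 × 332.0 = 48140 J
q3 (heat water 0.0→100.0 °C): 145.0 × 4.17 × 100.0 = 60465 J
q4 (vaporize at 100 °C): 145.0 × 2252.0 = 326540 J
q5 (heat steam 100.0→144.5 °C): 145.0 × 1.99 × 44.5 = 12840 J
Total: 6334 + 48140 + 60465 + 326540 + 12840 = 454319 J = 454 kJ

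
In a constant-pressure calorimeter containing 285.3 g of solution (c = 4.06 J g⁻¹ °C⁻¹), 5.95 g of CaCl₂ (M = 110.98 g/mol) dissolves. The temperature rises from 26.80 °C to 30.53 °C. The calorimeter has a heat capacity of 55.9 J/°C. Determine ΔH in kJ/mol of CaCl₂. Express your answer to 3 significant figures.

ΔH = -84.5 kJ/mol

|ΔT| = |30.53 − 26.80| = 3.73 °C
|q_surr| = (285.3 × 4.06 + 55.9) × 3.73 = 1214.218 × 3.73 = 4529 J
n(CaCl₂) = 5.95 / 110.98 = 0.05361 mol
Temperature rose, so q_rxn = −|q_surr| = -4.529 kJ
ΔH = q_rxn / n = -84.48 kJ/mol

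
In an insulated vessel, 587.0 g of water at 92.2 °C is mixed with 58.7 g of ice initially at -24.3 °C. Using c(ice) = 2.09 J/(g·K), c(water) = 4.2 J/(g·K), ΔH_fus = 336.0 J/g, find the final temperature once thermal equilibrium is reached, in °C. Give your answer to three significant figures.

Heat to bring ice to 0 °C and melt it: q₁ = 58.7×2.09×24.3 + 58.7×336.0 = 22704 J
Heat the water can supply cooling to 0 °C: 587.0×4.2×92.2 = 227310 J > q₁, so all ice melts.
Energy balance: 587.0×4.2×(92.2 − T) = 22704 + 58.7×4.2×(T − 0)
2465.4(92.2 − T) = 22704 + 246.54 T
227310 − 22704 = 2711.94 T
T = 204606 / 2711.94 = 75.446 °C

T_f = 75.4 °C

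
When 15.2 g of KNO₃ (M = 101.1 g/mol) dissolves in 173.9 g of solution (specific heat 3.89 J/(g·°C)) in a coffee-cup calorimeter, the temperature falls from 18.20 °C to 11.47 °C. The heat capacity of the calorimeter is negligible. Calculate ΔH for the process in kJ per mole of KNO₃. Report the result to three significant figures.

|ΔT| = |11.47 − 18.20| = 6.73 °C
|q_surr| = (173.9 × 3.89) × 6.73 = 676.471 × 6.73 = 4553 J
n(KNO₃) = 15.2 / 101.1 = 0.1503 mol
Temperature fell, so q_rxn = +|q_surr| = 4.553 kJ
ΔH = q_rxn / n = 30.29 kJ/mol

ΔH = 30.3 kJ/mol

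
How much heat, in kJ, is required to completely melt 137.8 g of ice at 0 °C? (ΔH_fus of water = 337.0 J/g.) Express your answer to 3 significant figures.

q = 46.4 kJ

q = m × ΔH_fus = 137.8 × 337.0 = 46440 J = 46.4 kJ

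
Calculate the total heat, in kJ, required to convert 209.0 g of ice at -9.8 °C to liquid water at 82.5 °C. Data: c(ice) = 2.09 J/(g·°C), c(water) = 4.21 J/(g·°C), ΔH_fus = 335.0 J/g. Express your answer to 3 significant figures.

q1 (heat ice -9.8→0.0 °C): 209.0 × 2.09 × 9.8 = 4281 J
q2 (melt at 0 °C): 209.0 × 335.0 = 70015 J
q3 (heat water 0.0→82.5 °C): 209.0 × 4.21 × 82.5 = 72591 J
Total: 4281 + 70015 + 72591 = 146887 J = 147 kJ

q = 147 kJ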